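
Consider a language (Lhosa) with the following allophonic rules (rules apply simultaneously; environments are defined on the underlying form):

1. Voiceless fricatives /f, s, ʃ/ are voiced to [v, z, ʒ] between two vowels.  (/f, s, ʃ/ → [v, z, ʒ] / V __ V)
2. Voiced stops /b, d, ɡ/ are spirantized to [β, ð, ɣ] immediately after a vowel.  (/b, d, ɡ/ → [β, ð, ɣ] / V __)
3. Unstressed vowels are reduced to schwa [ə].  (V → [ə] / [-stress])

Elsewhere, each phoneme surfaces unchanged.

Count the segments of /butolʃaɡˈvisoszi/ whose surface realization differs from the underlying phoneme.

7

Segments that undergo a rule: /u/ → [ə] (rule 3); /o/ → [ə] (rule 3); /a/ → [ə] (rule 3); /ɡ/ → [ɣ] (rule 2); /s/ → [z] (rule 1); /o/ → [ə] (rule 3); /i/ → [ə] (rule 3).
All other segments surface unchanged.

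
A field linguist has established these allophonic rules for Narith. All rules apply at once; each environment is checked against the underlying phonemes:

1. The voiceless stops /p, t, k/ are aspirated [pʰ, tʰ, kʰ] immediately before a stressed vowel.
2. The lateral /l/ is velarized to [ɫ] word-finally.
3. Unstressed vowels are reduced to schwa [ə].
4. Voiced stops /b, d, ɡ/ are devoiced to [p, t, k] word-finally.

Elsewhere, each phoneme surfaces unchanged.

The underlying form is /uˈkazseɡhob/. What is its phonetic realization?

/u/ (word-initial) occurs in an unstressed syllable → [ə] by rule 3.
/k/ (between /u/ and /a/) occurs immediately before a stressed vowel → [kʰ] by rule 1.
/a/ — between /k/ and /z/; rule 3 does not apply here → [a].
/e/ — between /s/ and /ɡ/, in an unstressed syllable — surfaces as [ə] (rule 3).
/ɡ/ (between /e/ and /h/) is in the target of rule 4 but the environment (word-finally) is not met → [ɡ].
/o/ meets the environment for rule 3 (in an unstressed syllable) → [ə].
Rule 4 applies to /b/ (word-final: word-finally) → [p].

[əˈkʰazsəɡhəp]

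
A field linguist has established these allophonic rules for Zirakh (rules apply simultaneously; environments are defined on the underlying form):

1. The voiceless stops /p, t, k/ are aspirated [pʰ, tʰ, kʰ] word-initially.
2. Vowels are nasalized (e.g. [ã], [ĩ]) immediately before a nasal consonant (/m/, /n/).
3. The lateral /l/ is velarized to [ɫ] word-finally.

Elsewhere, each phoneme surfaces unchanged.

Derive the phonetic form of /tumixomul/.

/t/ meets the environment for rule 1 (word-initially) → [tʰ].
/u/ meets the environment for rule 2 (before a nasal consonant) → [ũ].
/m/ — not in any rule's target class → [m].
/i/ (between /m/ and /x/) is in the target of rule 2 but the environment (before a nasal consonant) is not met → [i].
/x/ (between /i/ and /o/): no rule targets it → [x].
Rule 2 applies to /o/ (between /x/ and /m/: before a nasal consonant) → [õ].
/m/ (between /o/ and /u/): no rule targets it → [m].
/u/ — between /m/ and /l/; rule 2 does not apply here → [u].
/l/ (word-final): word-finally, so rule 3 applies → [ɫ].

[tʰũmixõmuɫ]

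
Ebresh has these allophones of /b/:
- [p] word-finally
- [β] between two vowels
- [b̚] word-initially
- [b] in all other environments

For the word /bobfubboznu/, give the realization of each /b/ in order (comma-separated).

[b̚], [b], [b], [b]

Occurrence 1 (position 1): word-initially → [b̚].
Occurrence 2 (position 3): no conditioning environment matches → elsewhere allophone [b].
Occurrence 3 (position 6): no conditioning environment matches → elsewhere allophone [b].
Occurrence 4 (position 7): no conditioning environment matches → elsewhere allophone [b].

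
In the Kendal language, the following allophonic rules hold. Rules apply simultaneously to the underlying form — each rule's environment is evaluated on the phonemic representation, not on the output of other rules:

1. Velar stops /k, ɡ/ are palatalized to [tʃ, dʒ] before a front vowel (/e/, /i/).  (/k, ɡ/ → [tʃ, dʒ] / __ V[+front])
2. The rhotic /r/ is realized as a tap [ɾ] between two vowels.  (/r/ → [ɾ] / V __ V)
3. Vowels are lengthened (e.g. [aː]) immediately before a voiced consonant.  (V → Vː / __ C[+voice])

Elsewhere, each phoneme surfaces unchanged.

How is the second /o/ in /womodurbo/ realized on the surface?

[oː]

/o/ (between /m/ and /d/) occurs before a voiced consonant → [oː] by rule 3.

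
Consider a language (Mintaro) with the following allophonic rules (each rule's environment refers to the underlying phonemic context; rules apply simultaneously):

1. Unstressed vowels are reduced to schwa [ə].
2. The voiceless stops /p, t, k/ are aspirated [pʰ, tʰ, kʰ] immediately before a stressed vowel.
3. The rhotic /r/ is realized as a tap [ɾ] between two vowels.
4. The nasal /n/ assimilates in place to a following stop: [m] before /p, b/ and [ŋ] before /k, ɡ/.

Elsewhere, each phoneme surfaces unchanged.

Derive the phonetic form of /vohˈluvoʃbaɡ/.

[vəhˈluvəʃbəɡ]

/v/ (word-initial) is unaffected → [v].
/o/ meets the environment for rule 1 (in an unstressed syllable) → [ə].
/h/ — not in any rule's target class → [h].
/l/ (between /h/ and /u/) is unaffected → [l].
/u/ (between /l/ and /v/): rule 1 targets it, but not in an unstressed syllable → unchanged [u].
/v/ — not in any rule's target class → [v].
Rule 1 applies to /o/ (between /v/ and /ʃ/: in an unstressed syllable) → [ə].
/ʃ/ (between /o/ and /b/): no rule targets it → [ʃ].
/b/ (between /ʃ/ and /a/): no rule targets it → [b].
/a/ — between /b/ and /ɡ/, in an unstressed syllable — surfaces as [ə] (rule 1).
/ɡ/ — not in any rule's target class → [ɡ].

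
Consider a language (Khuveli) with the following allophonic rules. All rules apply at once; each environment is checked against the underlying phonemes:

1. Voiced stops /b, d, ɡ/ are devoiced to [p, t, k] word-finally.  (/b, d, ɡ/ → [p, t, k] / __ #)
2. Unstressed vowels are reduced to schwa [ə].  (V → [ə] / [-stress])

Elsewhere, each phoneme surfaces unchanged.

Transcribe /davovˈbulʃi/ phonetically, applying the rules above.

/d/ (word-initial) fails the environment for rule 1, so it stays [d].
/a/ (between /d/ and /v/): in an unstressed syllable, so rule 2 applies → [ə].
/v/ — not in any rule's target class → [v].
/o/ — between /v/ and /v/, in an unstressed syllable — surfaces as [ə] (rule 2).
/v/ — not in any rule's target class → [v].
/b/ (between /v/ and /u/) is in the target of rule 1 but the environment (word-finally) is not met → [b].
/u/ (between /b/ and /l/) is in the target of rule 2 but the environment (in an unstressed syllable) is not met → [u].
/l/ (between /u/ and /ʃ/) is unaffected → [l].
/ʃ/ (between /l/ and /i/): no rule targets it → [ʃ].
/i/ (word-final) occurs in an unstressed syllable → [ə] by rule 2.

[dəvəvˈbulʃə]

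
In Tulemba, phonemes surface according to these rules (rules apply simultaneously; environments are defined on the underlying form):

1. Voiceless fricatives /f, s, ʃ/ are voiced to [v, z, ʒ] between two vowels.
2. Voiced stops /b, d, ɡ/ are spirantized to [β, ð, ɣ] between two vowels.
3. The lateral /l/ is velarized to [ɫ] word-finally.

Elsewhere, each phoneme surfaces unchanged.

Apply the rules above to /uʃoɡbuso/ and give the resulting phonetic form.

[uʒoɡbuzo]

/ʃ/ (between /u/ and /o/): between two vowels, so rule 1 applies → [ʒ].
/ɡ/ — between /o/ and /b/; rule 2 does not apply here → [ɡ].
/b/ (between /ɡ/ and /u/): rule 2 targets it, but not between two vowels → unchanged [b].
/s/ (between /u/ and /o/) occurs between two vowels → [z] by rule 1.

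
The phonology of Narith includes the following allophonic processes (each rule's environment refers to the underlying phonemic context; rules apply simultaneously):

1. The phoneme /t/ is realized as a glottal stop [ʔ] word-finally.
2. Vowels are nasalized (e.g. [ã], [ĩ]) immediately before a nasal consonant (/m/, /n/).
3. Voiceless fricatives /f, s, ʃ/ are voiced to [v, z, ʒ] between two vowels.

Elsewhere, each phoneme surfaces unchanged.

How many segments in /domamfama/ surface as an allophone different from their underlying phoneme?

3

Segments that undergo a rule: /o/ → [õ] (rule 2); /a/ → [ã] (rule 2); /a/ → [ã] (rule 2).
All other segments surface unchanged.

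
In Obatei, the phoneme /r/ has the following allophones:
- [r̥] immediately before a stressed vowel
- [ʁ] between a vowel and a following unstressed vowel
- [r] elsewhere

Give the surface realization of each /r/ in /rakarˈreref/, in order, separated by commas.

Occurrence 1 (position 1): no conditioning environment matches → elsewhere allophone [r].
Occurrence 2 (position 5): no conditioning environment matches → elsewhere allophone [r].
Occurrence 3 (position 6): immediately before a stressed vowel → [r̥].
Occurrence 4 (position 8): between a vowel and a following unstressed vowel → [ʁ].

[r], [r], [r̥], [ʁ]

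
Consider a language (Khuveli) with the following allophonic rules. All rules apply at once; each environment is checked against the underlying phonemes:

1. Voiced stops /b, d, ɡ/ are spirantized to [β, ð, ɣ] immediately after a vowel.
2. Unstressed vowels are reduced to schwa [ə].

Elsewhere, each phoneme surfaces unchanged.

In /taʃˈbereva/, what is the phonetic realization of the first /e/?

/e/ — between /b/ and /r/; rule 2 does not apply here → [e].

[e]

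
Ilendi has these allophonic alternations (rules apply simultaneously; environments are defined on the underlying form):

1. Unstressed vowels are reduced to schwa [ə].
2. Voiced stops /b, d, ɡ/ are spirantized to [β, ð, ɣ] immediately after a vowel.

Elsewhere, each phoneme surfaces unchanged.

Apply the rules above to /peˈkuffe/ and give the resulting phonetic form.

[pəˈkuffə]

/p/ stays [p].
/e/ (between /p/ and /k/) occurs in an unstressed syllable → [ə] by rule 1.
/k/ stays [k].
/u/ — between /k/ and /f/; rule 1 does not apply here → [u].
/f/ (between /u/ and /f/) is unaffected → [f].
/f/ — not in any rule's target class → [f].
/e/ — word-final, in an unstressed syllable — surfaces as [ə] (rule 1).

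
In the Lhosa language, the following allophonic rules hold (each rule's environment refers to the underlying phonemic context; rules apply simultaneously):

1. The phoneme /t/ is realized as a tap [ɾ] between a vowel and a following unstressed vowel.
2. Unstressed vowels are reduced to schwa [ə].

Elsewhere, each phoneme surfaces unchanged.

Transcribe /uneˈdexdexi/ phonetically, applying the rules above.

Rule 2 applies to /u/ (word-initial: in an unstressed syllable) → [ə].
/n/ stays [n].
/e/ (between /n/ and /d/) occurs in an unstressed syllable → [ə] by rule 2.
/d/ (between /e/ and /e/): no rule targets it → [d].
/e/ (between /d/ and /x/): rule 2 targets it, but not in an unstressed syllable → unchanged [e].
/x/ — not in any rule's target class → [x].
/d/ (between /x/ and /e/) is unaffected → [d].
/e/ (between /d/ and /x/) occurs in an unstressed syllable → [ə] by rule 2.
/x/ (between /e/ and /i/) is unaffected → [x].
/i/ (word-final): in an unstressed syllable, so rule 2 applies → [ə].

[ənəˈdexdəxə]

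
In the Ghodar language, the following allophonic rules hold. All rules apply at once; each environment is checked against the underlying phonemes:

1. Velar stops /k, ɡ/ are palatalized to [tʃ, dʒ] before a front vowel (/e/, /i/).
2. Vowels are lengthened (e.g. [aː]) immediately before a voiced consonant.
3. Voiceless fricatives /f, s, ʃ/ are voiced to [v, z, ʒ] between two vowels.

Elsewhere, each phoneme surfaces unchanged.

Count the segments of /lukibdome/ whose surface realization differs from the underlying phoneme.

Segments that undergo a rule: /k/ → [tʃ] (rule 1); /i/ → [iː] (rule 2); /o/ → [oː] (rule 2).
All other segments surface unchanged.

3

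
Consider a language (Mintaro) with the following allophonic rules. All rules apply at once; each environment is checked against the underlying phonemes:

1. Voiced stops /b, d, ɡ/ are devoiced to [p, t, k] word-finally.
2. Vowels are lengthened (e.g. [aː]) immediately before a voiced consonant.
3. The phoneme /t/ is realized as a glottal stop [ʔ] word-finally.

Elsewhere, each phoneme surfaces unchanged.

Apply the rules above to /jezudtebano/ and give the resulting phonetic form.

[jeːzuːdteːbaːno]

Rule 2 applies to /e/ (between /j/ and /z/: before a voiced consonant) → [eː].
/u/ (between /z/ and /d/): before a voiced consonant, so rule 2 applies → [uː].
/d/ — between /u/ and /t/; rule 1 does not apply here → [d].
/t/ — between /d/ and /e/; rule 3 does not apply here → [t].
/e/ (between /t/ and /b/): before a voiced consonant, so rule 2 applies → [eː].
/b/ — between /e/ and /a/; rule 1 does not apply here → [b].
/a/ meets the environment for rule 2 (before a voiced consonant) → [aː].
/o/ — word-final; rule 2 does not apply here → [o].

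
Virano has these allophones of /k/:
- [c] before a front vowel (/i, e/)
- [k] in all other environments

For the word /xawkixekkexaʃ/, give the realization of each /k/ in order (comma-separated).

Occurrence 1 (position 4): before a front vowel → [c].
Occurrence 2 (position 8): no conditioning environment matches → elsewhere allophone [k].
Occurrence 3 (position 9): before a front vowel → [c].

[c], [k], [c]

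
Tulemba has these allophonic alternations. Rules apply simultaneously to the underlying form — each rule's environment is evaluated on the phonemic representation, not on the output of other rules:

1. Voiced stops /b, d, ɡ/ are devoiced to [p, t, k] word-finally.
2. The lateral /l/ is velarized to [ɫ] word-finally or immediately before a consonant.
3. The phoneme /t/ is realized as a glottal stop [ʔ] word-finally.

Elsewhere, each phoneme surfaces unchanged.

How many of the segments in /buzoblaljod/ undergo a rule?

2

Segments that undergo a rule: /l/ → [ɫ] (rule 2); /d/ → [t] (rule 1).
All other segments surface unchanged.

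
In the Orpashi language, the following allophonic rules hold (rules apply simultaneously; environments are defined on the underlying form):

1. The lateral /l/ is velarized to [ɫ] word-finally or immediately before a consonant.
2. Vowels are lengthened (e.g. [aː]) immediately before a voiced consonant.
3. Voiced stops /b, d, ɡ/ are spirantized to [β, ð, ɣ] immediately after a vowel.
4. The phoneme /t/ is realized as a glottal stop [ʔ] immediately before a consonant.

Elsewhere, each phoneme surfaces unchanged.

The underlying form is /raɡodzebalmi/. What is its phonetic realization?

[raːɣoːðzeːβaːɫmi]

/r/ stays [r].
/a/ meets the environment for rule 2 (before a voiced consonant) → [aː].
/ɡ/ (between /a/ and /o/) occurs immediately after a vowel → [ɣ] by rule 3.
/o/ — between /ɡ/ and /d/, before a voiced consonant — surfaces as [oː] (rule 2).
/d/ (between /o/ and /z/) occurs immediately after a vowel → [ð] by rule 3.
/z/ (between /d/ and /e/) is unaffected → [z].
/e/ (between /z/ and /b/) occurs before a voiced consonant → [eː] by rule 2.
Rule 3 applies to /b/ (between /e/ and /a/: immediately after a vowel) → [β].
/a/ (between /b/ and /l/) occurs before a voiced consonant → [aː] by rule 2.
/l/ — between /a/ and /m/, word-finally or immediately before a consonant — surfaces as [ɫ] (rule 1).
/m/ (between /l/ and /i/) is unaffected → [m].
/i/ (word-final) fails the environment for rule 2, so it stays [i].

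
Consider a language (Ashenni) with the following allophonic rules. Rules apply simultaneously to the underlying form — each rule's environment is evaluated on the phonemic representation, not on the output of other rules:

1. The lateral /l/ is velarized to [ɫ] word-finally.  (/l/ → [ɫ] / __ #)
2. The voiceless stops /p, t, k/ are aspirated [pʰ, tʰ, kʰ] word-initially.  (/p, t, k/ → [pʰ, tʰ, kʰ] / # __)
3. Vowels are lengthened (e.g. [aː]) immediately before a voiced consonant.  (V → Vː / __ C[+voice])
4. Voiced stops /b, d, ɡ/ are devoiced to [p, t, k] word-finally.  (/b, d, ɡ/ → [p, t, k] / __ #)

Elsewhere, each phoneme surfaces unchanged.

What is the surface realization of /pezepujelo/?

[pʰeːzepuːjeːlo]

/p/ (word-initial) occurs word-initially → [pʰ] by rule 2.
/e/ meets the environment for rule 3 (before a voiced consonant) → [eː].
/z/ stays [z].
/e/ — between /z/ and /p/; rule 3 does not apply here → [e].
/p/ (between /e/ and /u/) is in the target of rule 2 but the environment (word-initially) is not met → [p].
/u/ meets the environment for rule 3 (before a voiced consonant) → [uː].
/j/ (between /u/ and /e/) is unaffected → [j].
/e/ meets the environment for rule 3 (before a voiced consonant) → [eː].
/l/ (between /e/ and /o/) is in the target of rule 1 but the environment (word-finally) is not met → [l].
/o/ — word-final; rule 3 does not apply here → [o].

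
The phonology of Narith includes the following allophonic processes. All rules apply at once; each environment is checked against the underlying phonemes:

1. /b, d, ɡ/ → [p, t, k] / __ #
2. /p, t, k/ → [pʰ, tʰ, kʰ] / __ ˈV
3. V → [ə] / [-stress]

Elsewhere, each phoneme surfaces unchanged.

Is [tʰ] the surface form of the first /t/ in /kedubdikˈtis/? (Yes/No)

/t/ meets the environment for rule 2 (immediately before a stressed vowel) → [tʰ].
The actual realization is [tʰ], which matches [tʰ].

Yes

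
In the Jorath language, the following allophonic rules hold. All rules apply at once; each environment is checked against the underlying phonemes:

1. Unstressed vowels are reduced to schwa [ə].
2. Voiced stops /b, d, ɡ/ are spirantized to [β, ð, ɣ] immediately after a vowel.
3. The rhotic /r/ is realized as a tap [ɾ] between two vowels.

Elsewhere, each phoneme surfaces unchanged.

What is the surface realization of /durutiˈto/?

[dəɾətəˈto]

/d/ (word-initial): rule 2 targets it, but not immediately after a vowel → unchanged [d].
/u/ — between /d/ and /r/, in an unstressed syllable — surfaces as [ə] (rule 1).
/r/ (between /u/ and /u/) occurs between two vowels → [ɾ] by rule 3.
/u/ (between /r/ and /t/) occurs in an unstressed syllable → [ə] by rule 1.
/t/ (between /u/ and /i/): no rule targets it → [t].
/i/ — between /t/ and /t/, in an unstressed syllable — surfaces as [ə] (rule 1).
/t/ — not in any rule's target class → [t].
/o/ (word-final) is in the target of rule 1 but the environment (in an unstressed syllable) is not met → [o].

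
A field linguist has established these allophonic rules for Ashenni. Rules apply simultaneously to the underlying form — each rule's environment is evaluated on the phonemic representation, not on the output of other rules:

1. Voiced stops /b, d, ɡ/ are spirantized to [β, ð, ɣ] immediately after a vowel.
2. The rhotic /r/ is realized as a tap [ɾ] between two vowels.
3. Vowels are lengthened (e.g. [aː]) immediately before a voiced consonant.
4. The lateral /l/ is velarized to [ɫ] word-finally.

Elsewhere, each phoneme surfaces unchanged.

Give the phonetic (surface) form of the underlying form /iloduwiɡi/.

/i/ meets the environment for rule 3 (before a voiced consonant) → [iː].
/l/ (between /i/ and /o/) fails the environment for rule 4, so it stays [l].
/o/ (between /l/ and /d/): before a voiced consonant, so rule 3 applies → [oː].
Rule 1 applies to /d/ (between /o/ and /u/: immediately after a vowel) → [ð].
/u/ — between /d/ and /w/, before a voiced consonant — surfaces as [uː] (rule 3).
/w/ (between /u/ and /i/) is unaffected → [w].
/i/ — between /w/ and /ɡ/, before a voiced consonant — surfaces as [iː] (rule 3).
/ɡ/ meets the environment for rule 1 (immediately after a vowel) → [ɣ].
/i/ (word-final): rule 3 targets it, but not before a voiced consonant → unchanged [i].

[iːloːðuːwiːɣi]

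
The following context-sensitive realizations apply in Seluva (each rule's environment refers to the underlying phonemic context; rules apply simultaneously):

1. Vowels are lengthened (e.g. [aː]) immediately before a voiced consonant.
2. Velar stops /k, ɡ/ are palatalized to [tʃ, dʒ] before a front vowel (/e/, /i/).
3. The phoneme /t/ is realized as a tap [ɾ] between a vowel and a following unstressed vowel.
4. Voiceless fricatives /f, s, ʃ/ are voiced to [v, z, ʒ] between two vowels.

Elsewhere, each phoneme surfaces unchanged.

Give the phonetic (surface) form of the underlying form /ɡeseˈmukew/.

[dʒezeːˈmutʃeːw]

/ɡ/ (word-initial) occurs before a front vowel → [dʒ] by rule 2.
/e/ — between /ɡ/ and /s/; rule 1 does not apply here → [e].
Rule 4 applies to /s/ (between /e/ and /e/: between two vowels) → [z].
/e/ — between /s/ and /m/, before a voiced consonant — surfaces as [eː] (rule 1).
/m/ (between /e/ and /u/) is unaffected → [m].
/u/ (between /m/ and /k/): rule 1 targets it, but not before a voiced consonant → unchanged [u].
/k/ — between /u/ and /e/, before a front vowel — surfaces as [tʃ] (rule 2).
/e/ — between /k/ and /w/, before a voiced consonant — surfaces as [eː] (rule 1).
/w/ (word-final) is unaffected → [w].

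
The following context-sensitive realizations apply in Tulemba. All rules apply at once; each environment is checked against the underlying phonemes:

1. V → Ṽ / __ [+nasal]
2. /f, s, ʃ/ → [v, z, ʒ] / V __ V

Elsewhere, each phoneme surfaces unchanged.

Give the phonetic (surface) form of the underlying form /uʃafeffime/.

/u/ (word-initial) is in the target of rule 1 but the environment (before a nasal consonant) is not met → [u].
Rule 2 applies to /ʃ/ (between /u/ and /a/: between two vowels) → [ʒ].
/a/ (between /ʃ/ and /f/) is in the target of rule 1 but the environment (before a nasal consonant) is not met → [a].
/f/ — between /a/ and /e/, between two vowels — surfaces as [v] (rule 2).
/e/ (between /f/ and /f/) is in the target of rule 1 but the environment (before a nasal consonant) is not met → [e].
/f/ — between /e/ and /f/; rule 2 does not apply here → [f].
/f/ (between /f/ and /i/) is in the target of rule 2 but the environment (between two vowels) is not met → [f].
/i/ — between /f/ and /m/, before a nasal consonant — surfaces as [ĩ] (rule 1).
/m/ stays [m].
/e/ (word-final) is in the target of rule 1 but the environment (before a nasal consonant) is not met → [e].

[uʒaveffĩme]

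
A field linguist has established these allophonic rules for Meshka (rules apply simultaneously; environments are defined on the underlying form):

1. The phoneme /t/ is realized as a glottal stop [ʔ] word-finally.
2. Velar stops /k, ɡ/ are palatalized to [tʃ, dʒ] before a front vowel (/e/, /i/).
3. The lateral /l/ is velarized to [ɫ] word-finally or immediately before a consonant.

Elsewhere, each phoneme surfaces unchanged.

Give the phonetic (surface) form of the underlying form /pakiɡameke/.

/k/ meets the environment for rule 2 (before a front vowel) → [tʃ].
/ɡ/ (between /i/ and /a/): rule 2 targets it, but not before a front vowel → unchanged [ɡ].
/k/ — between /e/ and /e/, before a front vowel — surfaces as [tʃ] (rule 2).

[patʃiɡametʃe]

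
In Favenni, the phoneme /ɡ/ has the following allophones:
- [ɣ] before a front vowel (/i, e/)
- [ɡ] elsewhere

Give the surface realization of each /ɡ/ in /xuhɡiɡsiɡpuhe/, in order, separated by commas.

[ɣ], [ɡ], [ɡ]

Occurrence 1 (position 4): before a front vowel (/i, e/) → [ɣ].
Occurrence 2 (position 6): no conditioning environment matches → elsewhere allophone [ɡ].
Occurrence 3 (position 9): no conditioning environment matches → elsewhere allophone [ɡ].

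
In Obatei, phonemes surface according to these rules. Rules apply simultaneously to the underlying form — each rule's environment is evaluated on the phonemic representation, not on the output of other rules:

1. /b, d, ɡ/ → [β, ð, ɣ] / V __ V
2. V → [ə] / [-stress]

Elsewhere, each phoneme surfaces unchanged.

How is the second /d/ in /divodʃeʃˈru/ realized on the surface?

[d]

/d/ — between /o/ and /ʃ/; rule 1 does not apply here → [d].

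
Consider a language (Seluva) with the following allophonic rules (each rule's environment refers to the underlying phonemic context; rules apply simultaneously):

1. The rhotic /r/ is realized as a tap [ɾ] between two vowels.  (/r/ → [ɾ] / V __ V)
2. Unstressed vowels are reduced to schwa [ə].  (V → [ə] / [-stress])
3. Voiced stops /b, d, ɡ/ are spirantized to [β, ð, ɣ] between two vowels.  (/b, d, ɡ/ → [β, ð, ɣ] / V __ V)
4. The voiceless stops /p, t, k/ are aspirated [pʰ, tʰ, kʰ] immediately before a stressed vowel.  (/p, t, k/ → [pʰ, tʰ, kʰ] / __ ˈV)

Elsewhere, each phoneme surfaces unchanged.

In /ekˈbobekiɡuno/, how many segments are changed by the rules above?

7

Segments that undergo a rule: /e/ → [ə] (rule 2); /b/ → [β] (rule 3); /e/ → [ə] (rule 2); /i/ → [ə] (rule 2); /ɡ/ → [ɣ] (rule 3); /u/ → [ə] (rule 2); /o/ → [ə] (rule 2).
All other segments surface unchanged.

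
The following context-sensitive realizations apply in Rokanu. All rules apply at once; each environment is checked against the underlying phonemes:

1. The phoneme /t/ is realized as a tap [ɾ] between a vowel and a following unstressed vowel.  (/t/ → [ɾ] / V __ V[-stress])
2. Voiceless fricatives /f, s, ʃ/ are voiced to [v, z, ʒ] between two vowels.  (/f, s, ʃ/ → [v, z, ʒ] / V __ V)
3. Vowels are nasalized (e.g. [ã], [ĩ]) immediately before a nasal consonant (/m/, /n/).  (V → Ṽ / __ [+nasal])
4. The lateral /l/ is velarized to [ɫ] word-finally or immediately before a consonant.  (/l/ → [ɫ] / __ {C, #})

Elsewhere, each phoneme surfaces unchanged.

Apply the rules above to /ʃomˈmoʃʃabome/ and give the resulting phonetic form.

/ʃ/ (word-initial) is in the target of rule 2 but the environment (between two vowels) is not met → [ʃ].
/o/ (between /ʃ/ and /m/) occurs before a nasal consonant → [õ] by rule 3.
/o/ (between /m/ and /ʃ/) is in the target of rule 3 but the environment (before a nasal consonant) is not met → [o].
/ʃ/ (between /o/ and /ʃ/) fails the environment for rule 2, so it stays [ʃ].
/ʃ/ (between /ʃ/ and /a/) is in the target of rule 2 but the environment (between two vowels) is not met → [ʃ].
/a/ (between /ʃ/ and /b/) is in the target of rule 3 but the environment (before a nasal consonant) is not met → [a].
/o/ (between /b/ and /m/) occurs before a nasal consonant → [õ] by rule 3.
/e/ — word-final; rule 3 does not apply here → [e].

[ʃõmˈmoʃʃabõme]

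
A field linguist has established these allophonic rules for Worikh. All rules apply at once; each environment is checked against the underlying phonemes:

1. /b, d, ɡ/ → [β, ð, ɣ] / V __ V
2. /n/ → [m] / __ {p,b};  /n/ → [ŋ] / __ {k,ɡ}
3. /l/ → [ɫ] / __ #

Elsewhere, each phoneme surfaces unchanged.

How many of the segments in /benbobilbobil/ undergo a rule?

Segments that undergo a rule: /n/ → [m] (rule 2); /b/ → [β] (rule 1); /b/ → [β] (rule 1); /l/ → [ɫ] (rule 3).
All other segments surface unchanged.

4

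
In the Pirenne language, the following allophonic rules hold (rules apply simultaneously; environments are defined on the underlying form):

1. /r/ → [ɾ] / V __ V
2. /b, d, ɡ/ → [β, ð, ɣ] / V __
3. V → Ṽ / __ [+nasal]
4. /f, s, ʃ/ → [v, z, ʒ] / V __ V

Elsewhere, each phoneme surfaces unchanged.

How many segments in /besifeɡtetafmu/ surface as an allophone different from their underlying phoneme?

3

Segments that undergo a rule: /s/ → [z] (rule 4); /f/ → [v] (rule 4); /ɡ/ → [ɣ] (rule 2).
All other segments surface unchanged.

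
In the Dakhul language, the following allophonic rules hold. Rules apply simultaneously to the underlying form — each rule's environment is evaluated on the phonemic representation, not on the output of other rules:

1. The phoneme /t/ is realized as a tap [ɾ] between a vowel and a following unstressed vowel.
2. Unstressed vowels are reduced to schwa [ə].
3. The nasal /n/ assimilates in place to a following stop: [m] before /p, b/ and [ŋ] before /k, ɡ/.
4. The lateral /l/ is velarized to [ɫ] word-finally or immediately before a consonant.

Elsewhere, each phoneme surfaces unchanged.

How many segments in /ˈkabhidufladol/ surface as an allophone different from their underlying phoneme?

Segments that undergo a rule: /i/ → [ə] (rule 2); /u/ → [ə] (rule 2); /a/ → [ə] (rule 2); /o/ → [ə] (rule 2); /l/ → [ɫ] (rule 4).
All other segments surface unchanged.

5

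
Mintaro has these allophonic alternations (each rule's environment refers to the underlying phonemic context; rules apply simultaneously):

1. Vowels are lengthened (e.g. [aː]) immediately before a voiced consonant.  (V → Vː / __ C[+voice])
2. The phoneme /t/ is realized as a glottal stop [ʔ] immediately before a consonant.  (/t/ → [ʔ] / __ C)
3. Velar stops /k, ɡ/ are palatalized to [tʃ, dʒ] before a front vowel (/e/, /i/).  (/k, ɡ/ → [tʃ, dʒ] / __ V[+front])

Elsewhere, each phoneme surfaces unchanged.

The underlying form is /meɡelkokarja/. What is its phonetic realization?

/m/ (word-initial) is unaffected → [m].
Rule 1 applies to /e/ (between /m/ and /ɡ/: before a voiced consonant) → [eː].
/ɡ/ meets the environment for rule 3 (before a front vowel) → [dʒ].
/e/ (between /ɡ/ and /l/) occurs before a voiced consonant → [eː] by rule 1.
/l/ — not in any rule's target class → [l].
/k/ (between /l/ and /o/) is in the target of rule 3 but the environment (before a front vowel) is not met → [k].
/o/ — between /k/ and /k/; rule 1 does not apply here → [o].
/k/ (between /o/ and /a/): rule 3 targets it, but not before a front vowel → unchanged [k].
/a/ (between /k/ and /r/) occurs before a voiced consonant → [aː] by rule 1.
/r/ — not in any rule's target class → [r].
/j/ (between /r/ and /a/): no rule targets it → [j].
/a/ (word-final) is in the target of rule 1 but the environment (before a voiced consonant) is not met → [a].

[meːdʒeːlkokaːrja]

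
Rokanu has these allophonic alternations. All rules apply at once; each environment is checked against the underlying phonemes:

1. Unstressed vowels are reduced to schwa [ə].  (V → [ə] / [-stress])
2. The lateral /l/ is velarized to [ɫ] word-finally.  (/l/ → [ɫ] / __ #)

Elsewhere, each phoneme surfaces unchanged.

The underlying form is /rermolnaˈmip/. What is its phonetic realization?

/r/ (word-initial): no rule targets it → [r].
Rule 1 applies to /e/ (between /r/ and /r/: in an unstressed syllable) → [ə].
/r/ stays [r].
/m/ (between /r/ and /o/) is unaffected → [m].
/o/ (between /m/ and /l/) occurs in an unstressed syllable → [ə] by rule 1.
/l/ (between /o/ and /n/) fails the environment for rule 2, so it stays [l].
/n/ — not in any rule's target class → [n].
/a/ — between /n/ and /m/, in an unstressed syllable — surfaces as [ə] (rule 1).
/m/ (between /a/ and /i/): no rule targets it → [m].
/i/ (between /m/ and /p/) fails the environment for rule 1, so it stays [i].
/p/ (word-final) is unaffected → [p].

[rərməlnəˈmip]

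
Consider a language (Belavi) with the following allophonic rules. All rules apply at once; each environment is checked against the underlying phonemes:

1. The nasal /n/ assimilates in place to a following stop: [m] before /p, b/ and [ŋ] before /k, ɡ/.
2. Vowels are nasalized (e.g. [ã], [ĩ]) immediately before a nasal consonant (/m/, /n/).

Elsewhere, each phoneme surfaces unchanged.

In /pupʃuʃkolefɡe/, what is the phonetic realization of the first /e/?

/e/ (between /l/ and /f/) is in the target of rule 2 but the environment (before a nasal consonant) is not met → [e].

[e]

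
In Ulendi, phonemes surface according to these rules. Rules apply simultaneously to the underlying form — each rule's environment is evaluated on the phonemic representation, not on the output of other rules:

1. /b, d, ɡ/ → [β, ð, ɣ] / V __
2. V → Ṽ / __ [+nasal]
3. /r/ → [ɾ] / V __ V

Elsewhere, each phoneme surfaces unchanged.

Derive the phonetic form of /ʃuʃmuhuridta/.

/ʃ/ stays [ʃ].
/u/ (between /ʃ/ and /ʃ/): rule 2 targets it, but not before a nasal consonant → unchanged [u].
/ʃ/ — not in any rule's target class → [ʃ].
/m/ — not in any rule's target class → [m].
/u/ — between /m/ and /h/; rule 2 does not apply here → [u].
/h/ stays [h].
/u/ (between /h/ and /r/) is in the target of rule 2 but the environment (before a nasal consonant) is not met → [u].
/r/ (between /u/ and /i/) occurs between two vowels → [ɾ] by rule 3.
/i/ (between /r/ and /d/) is in the target of rule 2 but the environment (before a nasal consonant) is not met → [i].
/d/ — between /i/ and /t/, immediately after a vowel — surfaces as [ð] (rule 1).
/t/ (between /d/ and /a/) is unaffected → [t].
/a/ (word-final) fails the environment for rule 2, so it stays [a].

[ʃuʃmuhuɾiðta]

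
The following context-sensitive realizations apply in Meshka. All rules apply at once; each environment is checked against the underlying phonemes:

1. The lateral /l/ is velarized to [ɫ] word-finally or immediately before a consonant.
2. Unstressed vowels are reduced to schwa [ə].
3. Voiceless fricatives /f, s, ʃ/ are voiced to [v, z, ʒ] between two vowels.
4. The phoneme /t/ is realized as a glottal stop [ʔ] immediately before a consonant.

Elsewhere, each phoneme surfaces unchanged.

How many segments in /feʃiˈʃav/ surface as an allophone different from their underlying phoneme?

4

Segments that undergo a rule: /e/ → [ə] (rule 2); /ʃ/ → [ʒ] (rule 3); /i/ → [ə] (rule 2); /ʃ/ → [ʒ] (rule 3).
All other segments surface unchanged.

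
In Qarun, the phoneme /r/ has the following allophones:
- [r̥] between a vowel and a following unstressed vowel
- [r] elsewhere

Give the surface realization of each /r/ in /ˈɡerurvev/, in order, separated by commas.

Occurrence 1 (position 3): between a vowel and a following unstressed vowel → [r̥].
Occurrence 2 (position 5): no conditioning environment matches → elsewhere allophone [r].

[r̥], [r]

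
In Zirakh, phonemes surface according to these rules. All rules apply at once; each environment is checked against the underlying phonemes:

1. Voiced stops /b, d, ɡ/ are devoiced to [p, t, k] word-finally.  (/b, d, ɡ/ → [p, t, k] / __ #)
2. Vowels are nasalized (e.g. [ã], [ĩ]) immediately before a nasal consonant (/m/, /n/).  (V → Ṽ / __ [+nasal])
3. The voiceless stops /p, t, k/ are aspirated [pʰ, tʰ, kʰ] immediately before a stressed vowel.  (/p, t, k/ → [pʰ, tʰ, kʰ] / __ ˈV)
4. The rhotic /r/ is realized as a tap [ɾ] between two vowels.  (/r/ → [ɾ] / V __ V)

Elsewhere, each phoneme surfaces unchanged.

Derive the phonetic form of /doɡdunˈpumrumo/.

/d/ (word-initial) fails the environment for rule 1, so it stays [d].
/o/ (between /d/ and /ɡ/) fails the environment for rule 2, so it stays [o].
/ɡ/ (between /o/ and /d/): rule 1 targets it, but not word-finally → unchanged [ɡ].
/d/ (between /ɡ/ and /u/) fails the environment for rule 1, so it stays [d].
/u/ (between /d/ and /n/): before a nasal consonant, so rule 2 applies → [ũ].
/n/ — not in any rule's target class → [n].
Rule 3 applies to /p/ (between /n/ and /u/: immediately before a stressed vowel) → [pʰ].
/u/ meets the environment for rule 2 (before a nasal consonant) → [ũ].
/m/ (between /u/ and /r/): no rule targets it → [m].
/r/ (between /m/ and /u/) is in the target of rule 4 but the environment (between two vowels) is not met → [r].
/u/ (between /r/ and /m/): before a nasal consonant, so rule 2 applies → [ũ].
/m/ (between /u/ and /o/): no rule targets it → [m].
/o/ — word-final; rule 2 does not apply here → [o].

[doɡdũnˈpʰũmrũmo]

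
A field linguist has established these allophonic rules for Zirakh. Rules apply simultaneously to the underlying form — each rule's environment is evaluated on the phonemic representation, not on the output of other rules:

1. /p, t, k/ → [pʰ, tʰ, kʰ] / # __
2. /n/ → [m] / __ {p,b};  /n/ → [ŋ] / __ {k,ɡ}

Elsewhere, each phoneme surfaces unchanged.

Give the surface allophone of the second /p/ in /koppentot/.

[p]

/p/ — between /p/ and /e/; rule 1 does not apply here → [p].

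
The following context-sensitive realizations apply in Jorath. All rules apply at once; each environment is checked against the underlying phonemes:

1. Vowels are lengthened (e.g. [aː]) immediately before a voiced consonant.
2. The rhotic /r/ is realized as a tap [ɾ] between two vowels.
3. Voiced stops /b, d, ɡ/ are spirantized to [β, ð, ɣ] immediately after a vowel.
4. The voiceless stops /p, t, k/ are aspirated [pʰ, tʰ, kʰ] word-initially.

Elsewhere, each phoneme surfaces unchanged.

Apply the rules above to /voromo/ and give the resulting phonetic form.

/v/ stays [v].
/o/ — between /v/ and /r/, before a voiced consonant — surfaces as [oː] (rule 1).
Rule 2 applies to /r/ (between /o/ and /o/: between two vowels) → [ɾ].
/o/ (between /r/ and /m/): before a voiced consonant, so rule 1 applies → [oː].
/m/ — not in any rule's target class → [m].
/o/ (word-final): rule 1 targets it, but not before a voiced consonant → unchanged [o].

[voːɾoːmo]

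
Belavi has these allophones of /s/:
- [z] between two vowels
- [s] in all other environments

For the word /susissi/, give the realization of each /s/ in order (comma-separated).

[s], [z], [s], [s]

Occurrence 1 (position 1): no conditioning environment matches → elsewhere allophone [s].
Occurrence 2 (position 3): between two vowels → [z].
Occurrence 3 (position 5): no conditioning environment matches → elsewhere allophone [s].
Occurrence 4 (position 6): no conditioning environment matches → elsewhere allophone [s].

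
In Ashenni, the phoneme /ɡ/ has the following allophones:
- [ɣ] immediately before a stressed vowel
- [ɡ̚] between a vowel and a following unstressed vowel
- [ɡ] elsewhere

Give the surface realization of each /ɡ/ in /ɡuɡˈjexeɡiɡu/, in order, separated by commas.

[ɡ], [ɡ], [ɡ̚], [ɡ̚]

Occurrence 1 (position 1): no conditioning environment matches → elsewhere allophone [ɡ].
Occurrence 2 (position 3): no conditioning environment matches → elsewhere allophone [ɡ].
Occurrence 3 (position 8): between a vowel and a following unstressed vowel → [ɡ̚].
Occurrence 4 (position 10): between a vowel and a following unstressed vowel → [ɡ̚].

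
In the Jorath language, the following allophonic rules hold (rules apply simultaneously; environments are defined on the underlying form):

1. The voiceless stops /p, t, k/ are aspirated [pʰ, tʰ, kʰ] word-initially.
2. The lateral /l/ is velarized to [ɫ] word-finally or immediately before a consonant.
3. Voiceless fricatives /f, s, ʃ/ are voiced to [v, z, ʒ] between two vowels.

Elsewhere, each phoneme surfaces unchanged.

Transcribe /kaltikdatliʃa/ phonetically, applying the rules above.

Rule 1 applies to /k/ (word-initial: word-initially) → [kʰ].
/l/ (between /a/ and /t/) occurs word-finally or immediately before a consonant → [ɫ] by rule 2.
/t/ (between /l/ and /i/) fails the environment for rule 1, so it stays [t].
/k/ (between /i/ and /d/) fails the environment for rule 1, so it stays [k].
/t/ (between /a/ and /l/) is in the target of rule 1 but the environment (word-initially) is not met → [t].
/l/ — between /t/ and /i/; rule 2 does not apply here → [l].
Rule 3 applies to /ʃ/ (between /i/ and /a/: between two vowels) → [ʒ].

[kʰaɫtikdatliʒa]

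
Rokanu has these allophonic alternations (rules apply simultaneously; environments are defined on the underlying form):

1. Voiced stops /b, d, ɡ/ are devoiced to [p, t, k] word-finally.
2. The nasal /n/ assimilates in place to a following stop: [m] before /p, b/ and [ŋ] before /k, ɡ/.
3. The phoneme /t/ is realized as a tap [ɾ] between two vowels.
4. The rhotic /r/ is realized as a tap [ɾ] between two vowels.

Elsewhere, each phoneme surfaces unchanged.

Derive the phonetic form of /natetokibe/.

/n/ (word-initial) fails the environment for rule 2, so it stays [n].
/a/ (between /n/ and /t/) is unaffected → [a].
/t/ — between /a/ and /e/, between two vowels — surfaces as [ɾ] (rule 3).
/e/ (between /t/ and /t/): no rule targets it → [e].
/t/ (between /e/ and /o/) occurs between two vowels → [ɾ] by rule 3.
/o/ (between /t/ and /k/) is unaffected → [o].
/k/ stays [k].
/i/ stays [i].
/b/ — between /i/ and /e/; rule 1 does not apply here → [b].
/e/ (word-final): no rule targets it → [e].

[naɾeɾokibe]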